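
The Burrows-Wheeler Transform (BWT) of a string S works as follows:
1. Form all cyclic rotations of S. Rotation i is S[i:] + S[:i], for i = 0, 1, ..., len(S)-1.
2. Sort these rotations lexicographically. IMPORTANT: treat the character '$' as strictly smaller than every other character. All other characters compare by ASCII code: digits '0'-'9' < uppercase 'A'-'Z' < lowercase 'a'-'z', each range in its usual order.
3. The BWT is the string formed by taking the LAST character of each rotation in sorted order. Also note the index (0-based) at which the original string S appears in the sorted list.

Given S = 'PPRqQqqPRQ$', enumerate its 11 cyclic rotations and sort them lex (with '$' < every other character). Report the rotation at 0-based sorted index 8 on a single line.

All 11 rotations (rotation i = S[i:]+S[:i]):
  rot[0] = PPRqQqqPRQ$
  rot[1] = PRqQqqPRQ$P
  rot[2] = RqQqqPRQ$PP
  rot[3] = qQqqPRQ$PPR
  rot[4] = QqqPRQ$PPRq
  rot[5] = qqPRQ$PPRqQ
  rot[6] = qPRQ$PPRqQq
  rot[7] = PRQ$PPRqQqq
  rot[8] = RQ$PPRqQqqP
  rot[9] = Q$PPRqQqqPR
  rot[10] = $PPRqQqqPRQ
Sorted (with $ < everything):
  sorted[0] = $PPRqQqqPRQ
  sorted[1] = PPRqQqqPRQ$
  sorted[2] = PRQ$PPRqQqq
  sorted[3] = PRqQqqPRQ$P
  sorted[4] = Q$PPRqQqqPR
  sorted[5] = QqqPRQ$PPRq
  sorted[6] = RQ$PPRqQqqP
  sorted[7] = RqQqqPRQ$PP
  sorted[8] = qPRQ$PPRqQq
  sorted[9] = qQqqPRQ$PPR
  sorted[10] = qqPRQ$PPRqQ
sorted[8] = qPRQ$PPRqQq

Answer: qPRQ$PPRqQq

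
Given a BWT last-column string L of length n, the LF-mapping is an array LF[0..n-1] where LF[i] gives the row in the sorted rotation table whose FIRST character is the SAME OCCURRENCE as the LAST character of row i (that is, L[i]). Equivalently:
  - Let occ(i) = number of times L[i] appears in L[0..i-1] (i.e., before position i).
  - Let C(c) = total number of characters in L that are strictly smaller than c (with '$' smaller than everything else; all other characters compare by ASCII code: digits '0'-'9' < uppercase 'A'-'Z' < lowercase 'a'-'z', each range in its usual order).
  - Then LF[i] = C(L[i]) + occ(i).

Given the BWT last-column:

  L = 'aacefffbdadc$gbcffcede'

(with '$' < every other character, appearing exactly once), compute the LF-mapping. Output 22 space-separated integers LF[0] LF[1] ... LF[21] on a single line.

Char counts: '$':1, 'a':3, 'b':2, 'c':4, 'd':3, 'e':3, 'f':5, 'g':1
C (first-col start): C('$')=0, C('a')=1, C('b')=4, C('c')=6, C('d')=10, C('e')=13, C('f')=16, C('g')=21
L[0]='a': occ=0, LF[0]=C('a')+0=1+0=1
L[1]='a': occ=1, LF[1]=C('a')+1=1+1=2
L[2]='c': occ=0, LF[2]=C('c')+0=6+0=6
L[3]='e': occ=0, LF[3]=C('e')+0=13+0=13
L[4]='f': occ=0, LF[4]=C('f')+0=16+0=16
L[5]='f': occ=1, LF[5]=C('f')+1=16+1=17
L[6]='f': occ=2, LF[6]=C('f')+2=16+2=18
L[7]='b': occ=0, LF[7]=C('b')+0=4+0=4
L[8]='d': occ=0, LF[8]=C('d')+0=10+0=10
L[9]='a': occ=2, LF[9]=C('a')+2=1+2=3
L[10]='d': occ=1, LF[10]=C('d')+1=10+1=11
L[11]='c': occ=1, LF[11]=C('c')+1=6+1=7
L[12]='$': occ=0, LF[12]=C('$')+0=0+0=0
L[13]='g': occ=0, LF[13]=C('g')+0=21+0=21
L[14]='b': occ=1, LF[14]=C('b')+1=4+1=5
L[15]='c': occ=2, LF[15]=C('c')+2=6+2=8
L[16]='f': occ=3, LF[16]=C('f')+3=16+3=19
L[17]='f': occ=4, LF[17]=C('f')+4=16+4=20
L[18]='c': occ=3, LF[18]=C('c')+3=6+3=9
L[19]='e': occ=1, LF[19]=C('e')+1=13+1=14
L[20]='d': occ=2, LF[20]=C('d')+2=10+2=12
L[21]='e': occ=2, LF[21]=C('e')+2=13+2=15

Answer: 1 2 6 13 16 17 18 4 10 3 11 7 0 21 5 8 19 20 9 14 12 15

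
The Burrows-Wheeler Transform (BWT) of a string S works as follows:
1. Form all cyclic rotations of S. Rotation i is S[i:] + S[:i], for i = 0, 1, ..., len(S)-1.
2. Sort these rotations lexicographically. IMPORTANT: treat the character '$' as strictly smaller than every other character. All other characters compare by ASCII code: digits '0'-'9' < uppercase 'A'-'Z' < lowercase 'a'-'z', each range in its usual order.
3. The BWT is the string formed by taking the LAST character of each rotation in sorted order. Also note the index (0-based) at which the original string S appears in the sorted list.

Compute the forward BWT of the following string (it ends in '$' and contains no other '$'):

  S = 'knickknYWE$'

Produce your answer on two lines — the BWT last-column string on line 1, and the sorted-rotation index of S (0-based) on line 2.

All 11 rotations (rotation i = S[i:]+S[:i]):
  rot[0] = knickknYWE$
  rot[1] = nickknYWE$k
  rot[2] = ickknYWE$kn
  rot[3] = ckknYWE$kni
  rot[4] = kknYWE$knic
  rot[5] = knYWE$knick
  rot[6] = nYWE$knickk
  rot[7] = YWE$knickkn
  rot[8] = WE$knickknY
  rot[9] = E$knickknYW
  rot[10] = $knickknYWE
Sorted (with $ < everything):
  sorted[0] = $knickknYWE  (last char: 'E')
  sorted[1] = E$knickknYW  (last char: 'W')
  sorted[2] = WE$knickknY  (last char: 'Y')
  sorted[3] = YWE$knickkn  (last char: 'n')
  sorted[4] = ckknYWE$kni  (last char: 'i')
  sorted[5] = ickknYWE$kn  (last char: 'n')
  sorted[6] = kknYWE$knic  (last char: 'c')
  sorted[7] = knYWE$knick  (last char: 'k')
  sorted[8] = knickknYWE$  (last char: '$')
  sorted[9] = nYWE$knickk  (last char: 'k')
  sorted[10] = nickknYWE$k  (last char: 'k')
Last column: EWYninck$kk
Original string S is at sorted index 8

Answer: EWYninck$kk
8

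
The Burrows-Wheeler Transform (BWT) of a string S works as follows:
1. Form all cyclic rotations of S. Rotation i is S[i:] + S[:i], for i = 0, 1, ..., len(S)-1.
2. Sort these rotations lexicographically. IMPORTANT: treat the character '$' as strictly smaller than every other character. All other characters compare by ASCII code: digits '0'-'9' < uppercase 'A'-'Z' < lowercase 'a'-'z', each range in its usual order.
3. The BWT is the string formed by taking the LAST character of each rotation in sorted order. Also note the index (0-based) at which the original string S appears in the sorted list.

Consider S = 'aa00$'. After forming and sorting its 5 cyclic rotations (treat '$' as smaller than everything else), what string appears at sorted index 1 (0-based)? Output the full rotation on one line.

All 5 rotations (rotation i = S[i:]+S[:i]):
  rot[0] = aa00$
  rot[1] = a00$a
  rot[2] = 00$aa
  rot[3] = 0$aa0
  rot[4] = $aa00
Sorted (with $ < everything):
  sorted[0] = $aa00
  sorted[1] = 0$aa0
  sorted[2] = 00$aa
  sorted[3] = a00$a
  sorted[4] = aa00$
sorted[1] = 0$aa0

Answer: 0$aa0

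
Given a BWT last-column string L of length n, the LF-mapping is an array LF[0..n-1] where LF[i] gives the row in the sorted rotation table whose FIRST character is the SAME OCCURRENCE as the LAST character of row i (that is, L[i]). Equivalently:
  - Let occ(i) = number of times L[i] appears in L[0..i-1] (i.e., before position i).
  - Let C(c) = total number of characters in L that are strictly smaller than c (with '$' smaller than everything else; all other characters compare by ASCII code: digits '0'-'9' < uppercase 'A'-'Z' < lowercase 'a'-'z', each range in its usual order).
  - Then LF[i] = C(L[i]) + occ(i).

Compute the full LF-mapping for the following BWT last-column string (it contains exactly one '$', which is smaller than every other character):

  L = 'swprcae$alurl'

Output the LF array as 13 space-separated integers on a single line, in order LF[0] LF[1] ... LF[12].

Char counts: '$':1, 'a':2, 'c':1, 'e':1, 'l':2, 'p':1, 'r':2, 's':1, 'u':1, 'w':1
C (first-col start): C('$')=0, C('a')=1, C('c')=3, C('e')=4, C('l')=5, C('p')=7, C('r')=8, C('s')=10, C('u')=11, C('w')=12
L[0]='s': occ=0, LF[0]=C('s')+0=10+0=10
L[1]='w': occ=0, LF[1]=C('w')+0=12+0=12
L[2]='p': occ=0, LF[2]=C('p')+0=7+0=7
L[3]='r': occ=0, LF[3]=C('r')+0=8+0=8
L[4]='c': occ=0, LF[4]=C('c')+0=3+0=3
L[5]='a': occ=0, LF[5]=C('a')+0=1+0=1
L[6]='e': occ=0, LF[6]=C('e')+0=4+0=4
L[7]='$': occ=0, LF[7]=C('$')+0=0+0=0
L[8]='a': occ=1, LF[8]=C('a')+1=1+1=2
L[9]='l': occ=0, LF[9]=C('l')+0=5+0=5
L[10]='u': occ=0, LF[10]=C('u')+0=11+0=11
L[11]='r': occ=1, LF[11]=C('r')+1=8+1=9
L[12]='l': occ=1, LF[12]=C('l')+1=5+1=6

Answer: 10 12 7 8 3 1 4 0 2 5 11 9 6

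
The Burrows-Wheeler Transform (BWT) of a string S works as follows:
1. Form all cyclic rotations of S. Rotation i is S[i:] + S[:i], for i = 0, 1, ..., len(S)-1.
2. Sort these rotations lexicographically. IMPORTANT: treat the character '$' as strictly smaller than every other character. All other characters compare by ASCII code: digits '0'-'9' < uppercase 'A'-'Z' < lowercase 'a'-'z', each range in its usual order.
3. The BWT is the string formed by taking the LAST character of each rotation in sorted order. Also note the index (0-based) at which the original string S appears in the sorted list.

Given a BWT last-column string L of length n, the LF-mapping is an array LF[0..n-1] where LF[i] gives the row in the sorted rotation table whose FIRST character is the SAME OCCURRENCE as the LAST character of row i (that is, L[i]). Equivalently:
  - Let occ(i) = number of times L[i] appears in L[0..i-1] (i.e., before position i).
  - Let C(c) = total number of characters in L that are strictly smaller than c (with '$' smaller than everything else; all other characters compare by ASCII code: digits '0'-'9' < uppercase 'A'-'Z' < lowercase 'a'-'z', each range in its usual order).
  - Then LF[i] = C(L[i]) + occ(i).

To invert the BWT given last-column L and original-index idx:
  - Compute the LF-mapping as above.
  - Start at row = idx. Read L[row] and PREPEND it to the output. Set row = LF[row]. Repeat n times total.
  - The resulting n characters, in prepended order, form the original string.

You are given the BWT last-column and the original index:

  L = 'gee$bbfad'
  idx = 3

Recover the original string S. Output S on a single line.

LF mapping: 8 5 6 0 2 3 7 1 4
Walk LF starting at row 3, prepending L[row]:
  step 1: row=3, L[3]='$', prepend. Next row=LF[3]=0
  step 2: row=0, L[0]='g', prepend. Next row=LF[0]=8
  step 3: row=8, L[8]='d', prepend. Next row=LF[8]=4
  step 4: row=4, L[4]='b', prepend. Next row=LF[4]=2
  step 5: row=2, L[2]='e', prepend. Next row=LF[2]=6
  step 6: row=6, L[6]='f', prepend. Next row=LF[6]=7
  step 7: row=7, L[7]='a', prepend. Next row=LF[7]=1
  step 8: row=1, L[1]='e', prepend. Next row=LF[1]=5
  step 9: row=5, L[5]='b', prepend. Next row=LF[5]=3
Reversed output: beafebdg$

Answer: beafebdg$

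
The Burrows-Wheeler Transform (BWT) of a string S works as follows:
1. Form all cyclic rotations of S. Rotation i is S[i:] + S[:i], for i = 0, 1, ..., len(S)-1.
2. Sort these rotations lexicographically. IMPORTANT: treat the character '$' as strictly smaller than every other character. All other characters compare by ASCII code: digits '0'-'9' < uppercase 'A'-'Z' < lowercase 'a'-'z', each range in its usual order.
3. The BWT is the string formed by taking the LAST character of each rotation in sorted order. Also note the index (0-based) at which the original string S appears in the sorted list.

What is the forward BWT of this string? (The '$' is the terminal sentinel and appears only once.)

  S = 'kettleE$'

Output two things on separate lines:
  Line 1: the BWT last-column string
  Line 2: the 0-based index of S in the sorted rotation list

Answer: Eelk$tte
4

Derivation:
All 8 rotations (rotation i = S[i:]+S[:i]):
  rot[0] = kettleE$
  rot[1] = ettleE$k
  rot[2] = ttleE$ke
  rot[3] = tleE$ket
  rot[4] = leE$kett
  rot[5] = eE$kettl
  rot[6] = E$kettle
  rot[7] = $kettleE
Sorted (with $ < everything):
  sorted[0] = $kettleE  (last char: 'E')
  sorted[1] = E$kettle  (last char: 'e')
  sorted[2] = eE$kettl  (last char: 'l')
  sorted[3] = ettleE$k  (last char: 'k')
  sorted[4] = kettleE$  (last char: '$')
  sorted[5] = leE$kett  (last char: 't')
  sorted[6] = tleE$ket  (last char: 't')
  sorted[7] = ttleE$ke  (last char: 'e')
Last column: Eelk$tte
Original string S is at sorted index 4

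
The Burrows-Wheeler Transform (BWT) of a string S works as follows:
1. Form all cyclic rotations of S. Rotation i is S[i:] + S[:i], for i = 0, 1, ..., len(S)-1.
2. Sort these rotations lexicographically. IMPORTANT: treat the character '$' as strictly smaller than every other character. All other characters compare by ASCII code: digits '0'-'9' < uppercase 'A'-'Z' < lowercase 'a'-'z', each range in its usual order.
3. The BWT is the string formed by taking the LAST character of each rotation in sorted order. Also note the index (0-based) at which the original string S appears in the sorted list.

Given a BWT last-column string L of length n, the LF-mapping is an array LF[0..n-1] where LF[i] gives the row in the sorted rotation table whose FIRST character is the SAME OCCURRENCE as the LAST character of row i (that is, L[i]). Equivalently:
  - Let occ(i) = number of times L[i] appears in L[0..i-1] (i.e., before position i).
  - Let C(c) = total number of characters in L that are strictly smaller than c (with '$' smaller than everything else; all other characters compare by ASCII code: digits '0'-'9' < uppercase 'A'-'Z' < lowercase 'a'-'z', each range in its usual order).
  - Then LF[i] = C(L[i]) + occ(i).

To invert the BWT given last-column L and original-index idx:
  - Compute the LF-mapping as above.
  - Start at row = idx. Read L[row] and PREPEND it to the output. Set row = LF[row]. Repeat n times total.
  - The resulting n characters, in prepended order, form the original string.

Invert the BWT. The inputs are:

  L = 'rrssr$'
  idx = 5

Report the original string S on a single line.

Answer: srsrr$

Derivation:
LF mapping: 1 2 4 5 3 0
Walk LF starting at row 5, prepending L[row]:
  step 1: row=5, L[5]='$', prepend. Next row=LF[5]=0
  step 2: row=0, L[0]='r', prepend. Next row=LF[0]=1
  step 3: row=1, L[1]='r', prepend. Next row=LF[1]=2
  step 4: row=2, L[2]='s', prepend. Next row=LF[2]=4
  step 5: row=4, L[4]='r', prepend. Next row=LF[4]=3
  step 6: row=3, L[3]='s', prepend. Next row=LF[3]=5
Reversed output: srsrr$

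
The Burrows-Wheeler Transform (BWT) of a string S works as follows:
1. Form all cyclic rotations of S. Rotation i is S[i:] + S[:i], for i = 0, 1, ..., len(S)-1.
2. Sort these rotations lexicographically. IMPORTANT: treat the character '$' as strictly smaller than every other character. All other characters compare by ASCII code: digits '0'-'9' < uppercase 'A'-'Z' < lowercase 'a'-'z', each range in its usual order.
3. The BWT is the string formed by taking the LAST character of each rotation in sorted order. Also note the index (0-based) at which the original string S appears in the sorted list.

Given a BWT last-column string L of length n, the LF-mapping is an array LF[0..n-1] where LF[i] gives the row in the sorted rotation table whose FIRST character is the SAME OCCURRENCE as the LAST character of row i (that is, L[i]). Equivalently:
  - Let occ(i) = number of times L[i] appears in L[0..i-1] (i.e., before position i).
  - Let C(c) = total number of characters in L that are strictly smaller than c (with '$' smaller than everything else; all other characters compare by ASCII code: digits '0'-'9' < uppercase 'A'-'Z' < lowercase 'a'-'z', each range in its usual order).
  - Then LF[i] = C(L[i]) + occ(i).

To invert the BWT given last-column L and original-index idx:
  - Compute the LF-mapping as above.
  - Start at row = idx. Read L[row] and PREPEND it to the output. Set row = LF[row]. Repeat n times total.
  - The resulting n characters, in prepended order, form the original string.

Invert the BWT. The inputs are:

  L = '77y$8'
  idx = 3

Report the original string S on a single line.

Answer: 8y77$

Derivation:
LF mapping: 1 2 4 0 3
Walk LF starting at row 3, prepending L[row]:
  step 1: row=3, L[3]='$', prepend. Next row=LF[3]=0
  step 2: row=0, L[0]='7', prepend. Next row=LF[0]=1
  step 3: row=1, L[1]='7', prepend. Next row=LF[1]=2
  step 4: row=2, L[2]='y', prepend. Next row=LF[2]=4
  step 5: row=4, L[4]='8', prepend. Next row=LF[4]=3
Reversed output: 8y77$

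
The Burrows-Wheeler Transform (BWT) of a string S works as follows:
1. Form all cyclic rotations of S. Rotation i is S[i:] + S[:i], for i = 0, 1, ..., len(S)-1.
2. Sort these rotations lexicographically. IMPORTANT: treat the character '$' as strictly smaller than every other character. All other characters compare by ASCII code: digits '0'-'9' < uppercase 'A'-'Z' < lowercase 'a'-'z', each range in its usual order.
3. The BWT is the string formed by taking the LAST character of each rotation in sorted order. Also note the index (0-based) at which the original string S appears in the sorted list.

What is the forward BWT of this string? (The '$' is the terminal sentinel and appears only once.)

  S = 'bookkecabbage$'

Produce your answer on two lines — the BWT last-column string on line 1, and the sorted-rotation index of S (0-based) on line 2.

Answer: ecbba$egkakoob
5

Derivation:
All 14 rotations (rotation i = S[i:]+S[:i]):
  rot[0] = bookkecabbage$
  rot[1] = ookkecabbage$b
  rot[2] = okkecabbage$bo
  rot[3] = kkecabbage$boo
  rot[4] = kecabbage$book
  rot[5] = ecabbage$bookk
  rot[6] = cabbage$bookke
  rot[7] = abbage$bookkec
  rot[8] = bbage$bookkeca
  rot[9] = bage$bookkecab
  rot[10] = age$bookkecabb
  rot[11] = ge$bookkecabba
  rot[12] = e$bookkecabbag
  rot[13] = $bookkecabbage
Sorted (with $ < everything):
  sorted[0] = $bookkecabbage  (last char: 'e')
  sorted[1] = abbage$bookkec  (last char: 'c')
  sorted[2] = age$bookkecabb  (last char: 'b')
  sorted[3] = bage$bookkecab  (last char: 'b')
  sorted[4] = bbage$bookkeca  (last char: 'a')
  sorted[5] = bookkecabbage$  (last char: '$')
  sorted[6] = cabbage$bookke  (last char: 'e')
  sorted[7] = e$bookkecabbag  (last char: 'g')
  sorted[8] = ecabbage$bookk  (last char: 'k')
  sorted[9] = ge$bookkecabba  (last char: 'a')
  sorted[10] = kecabbage$book  (last char: 'k')
  sorted[11] = kkecabbage$boo  (last char: 'o')
  sorted[12] = okkecabbage$bo  (last char: 'o')
  sorted[13] = ookkecabbage$b  (last char: 'b')
Last column: ecbba$egkakoob
Original string S is at sorted index 5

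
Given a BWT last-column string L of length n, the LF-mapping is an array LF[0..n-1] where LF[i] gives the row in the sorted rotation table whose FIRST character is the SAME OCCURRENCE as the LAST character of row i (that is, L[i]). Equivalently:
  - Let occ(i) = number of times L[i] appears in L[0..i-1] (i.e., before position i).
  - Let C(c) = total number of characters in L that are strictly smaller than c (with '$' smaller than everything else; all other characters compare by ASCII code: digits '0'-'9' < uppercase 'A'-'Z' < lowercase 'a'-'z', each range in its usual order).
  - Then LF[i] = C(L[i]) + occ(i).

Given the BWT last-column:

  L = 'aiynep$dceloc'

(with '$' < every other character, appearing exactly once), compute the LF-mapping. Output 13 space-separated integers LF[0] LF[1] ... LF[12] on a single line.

Char counts: '$':1, 'a':1, 'c':2, 'd':1, 'e':2, 'i':1, 'l':1, 'n':1, 'o':1, 'p':1, 'y':1
C (first-col start): C('$')=0, C('a')=1, C('c')=2, C('d')=4, C('e')=5, C('i')=7, C('l')=8, C('n')=9, C('o')=10, C('p')=11, C('y')=12
L[0]='a': occ=0, LF[0]=C('a')+0=1+0=1
L[1]='i': occ=0, LF[1]=C('i')+0=7+0=7
L[2]='y': occ=0, LF[2]=C('y')+0=12+0=12
L[3]='n': occ=0, LF[3]=C('n')+0=9+0=9
L[4]='e': occ=0, LF[4]=C('e')+0=5+0=5
L[5]='p': occ=0, LF[5]=C('p')+0=11+0=11
L[6]='$': occ=0, LF[6]=C('$')+0=0+0=0
L[7]='d': occ=0, LF[7]=C('d')+0=4+0=4
L[8]='c': occ=0, LF[8]=C('c')+0=2+0=2
L[9]='e': occ=1, LF[9]=C('e')+1=5+1=6
L[10]='l': occ=0, LF[10]=C('l')+0=8+0=8
L[11]='o': occ=0, LF[11]=C('o')+0=10+0=10
L[12]='c': occ=1, LF[12]=C('c')+1=2+1=3

Answer: 1 7 12 9 5 11 0 4 2 6 8 10 3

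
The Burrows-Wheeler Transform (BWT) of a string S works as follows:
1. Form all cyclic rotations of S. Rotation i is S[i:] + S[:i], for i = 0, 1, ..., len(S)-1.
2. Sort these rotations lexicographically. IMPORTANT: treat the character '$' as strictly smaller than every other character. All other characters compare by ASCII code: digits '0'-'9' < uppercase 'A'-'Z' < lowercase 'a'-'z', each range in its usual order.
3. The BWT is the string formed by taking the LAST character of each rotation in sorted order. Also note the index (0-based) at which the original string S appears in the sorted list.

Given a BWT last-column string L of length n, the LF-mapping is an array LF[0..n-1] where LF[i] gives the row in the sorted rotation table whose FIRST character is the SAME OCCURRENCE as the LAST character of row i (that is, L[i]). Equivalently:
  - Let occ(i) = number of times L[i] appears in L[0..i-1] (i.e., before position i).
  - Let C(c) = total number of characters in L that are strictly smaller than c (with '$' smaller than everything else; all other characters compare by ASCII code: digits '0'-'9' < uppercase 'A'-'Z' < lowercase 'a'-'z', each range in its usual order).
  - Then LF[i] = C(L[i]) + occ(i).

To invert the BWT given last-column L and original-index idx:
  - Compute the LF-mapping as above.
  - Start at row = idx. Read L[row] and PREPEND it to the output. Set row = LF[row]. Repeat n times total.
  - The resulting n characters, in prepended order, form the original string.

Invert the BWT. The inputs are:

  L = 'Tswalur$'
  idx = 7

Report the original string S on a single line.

LF mapping: 1 5 7 2 3 6 4 0
Walk LF starting at row 7, prepending L[row]:
  step 1: row=7, L[7]='$', prepend. Next row=LF[7]=0
  step 2: row=0, L[0]='T', prepend. Next row=LF[0]=1
  step 3: row=1, L[1]='s', prepend. Next row=LF[1]=5
  step 4: row=5, L[5]='u', prepend. Next row=LF[5]=6
  step 5: row=6, L[6]='r', prepend. Next row=LF[6]=4
  step 6: row=4, L[4]='l', prepend. Next row=LF[4]=3
  step 7: row=3, L[3]='a', prepend. Next row=LF[3]=2
  step 8: row=2, L[2]='w', prepend. Next row=LF[2]=7
Reversed output: walrusT$

Answer: walrusT$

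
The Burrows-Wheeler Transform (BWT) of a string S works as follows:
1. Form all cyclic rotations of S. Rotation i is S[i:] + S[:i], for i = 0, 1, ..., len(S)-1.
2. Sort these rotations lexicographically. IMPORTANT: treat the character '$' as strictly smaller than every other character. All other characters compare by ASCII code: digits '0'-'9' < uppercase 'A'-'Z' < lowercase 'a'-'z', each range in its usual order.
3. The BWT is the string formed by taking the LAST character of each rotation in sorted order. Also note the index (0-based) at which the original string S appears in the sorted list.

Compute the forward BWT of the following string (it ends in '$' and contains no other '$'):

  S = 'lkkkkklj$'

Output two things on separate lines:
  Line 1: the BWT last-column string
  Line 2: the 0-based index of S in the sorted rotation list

Answer: jllkkkkk$
8

Derivation:
All 9 rotations (rotation i = S[i:]+S[:i]):
  rot[0] = lkkkkklj$
  rot[1] = kkkkklj$l
  rot[2] = kkkklj$lk
  rot[3] = kkklj$lkk
  rot[4] = kklj$lkkk
  rot[5] = klj$lkkkk
  rot[6] = lj$lkkkkk
  rot[7] = j$lkkkkkl
  rot[8] = $lkkkkklj
Sorted (with $ < everything):
  sorted[0] = $lkkkkklj  (last char: 'j')
  sorted[1] = j$lkkkkkl  (last char: 'l')
  sorted[2] = kkkkklj$l  (last char: 'l')
  sorted[3] = kkkklj$lk  (last char: 'k')
  sorted[4] = kkklj$lkk  (last char: 'k')
  sorted[5] = kklj$lkkk  (last char: 'k')
  sorted[6] = klj$lkkkk  (last char: 'k')
  sorted[7] = lj$lkkkkk  (last char: 'k')
  sorted[8] = lkkkkklj$  (last char: '$')
Last column: jllkkkkk$
Original string S is at sorted index 8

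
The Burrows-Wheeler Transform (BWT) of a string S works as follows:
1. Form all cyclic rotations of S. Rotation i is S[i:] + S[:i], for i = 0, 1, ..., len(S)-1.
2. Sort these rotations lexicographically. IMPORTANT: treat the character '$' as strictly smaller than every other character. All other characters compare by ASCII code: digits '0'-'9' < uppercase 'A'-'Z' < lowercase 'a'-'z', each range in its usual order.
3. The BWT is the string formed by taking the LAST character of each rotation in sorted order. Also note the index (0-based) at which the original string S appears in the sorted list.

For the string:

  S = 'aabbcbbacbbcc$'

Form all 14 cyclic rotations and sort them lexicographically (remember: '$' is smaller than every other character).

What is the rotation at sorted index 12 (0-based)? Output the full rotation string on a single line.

Answer: cbbcc$aabbcbba

Derivation:
All 14 rotations (rotation i = S[i:]+S[:i]):
  rot[0] = aabbcbbacbbcc$
  rot[1] = abbcbbacbbcc$a
  rot[2] = bbcbbacbbcc$aa
  rot[3] = bcbbacbbcc$aab
  rot[4] = cbbacbbcc$aabb
  rot[5] = bbacbbcc$aabbc
  rot[6] = bacbbcc$aabbcb
  rot[7] = acbbcc$aabbcbb
  rot[8] = cbbcc$aabbcbba
  rot[9] = bbcc$aabbcbbac
  rot[10] = bcc$aabbcbbacb
  rot[11] = cc$aabbcbbacbb
  rot[12] = c$aabbcbbacbbc
  rot[13] = $aabbcbbacbbcc
Sorted (with $ < everything):
  sorted[0] = $aabbcbbacbbcc
  sorted[1] = aabbcbbacbbcc$
  sorted[2] = abbcbbacbbcc$a
  sorted[3] = acbbcc$aabbcbb
  sorted[4] = bacbbcc$aabbcb
  sorted[5] = bbacbbcc$aabbc
  sorted[6] = bbcbbacbbcc$aa
  sorted[7] = bbcc$aabbcbbac
  sorted[8] = bcbbacbbcc$aab
  sorted[9] = bcc$aabbcbbacb
  sorted[10] = c$aabbcbbacbbc
  sorted[11] = cbbacbbcc$aabb
  sorted[12] = cbbcc$aabbcbba
  sorted[13] = cc$aabbcbbacbb
sorted[12] = cbbcc$aabbcbba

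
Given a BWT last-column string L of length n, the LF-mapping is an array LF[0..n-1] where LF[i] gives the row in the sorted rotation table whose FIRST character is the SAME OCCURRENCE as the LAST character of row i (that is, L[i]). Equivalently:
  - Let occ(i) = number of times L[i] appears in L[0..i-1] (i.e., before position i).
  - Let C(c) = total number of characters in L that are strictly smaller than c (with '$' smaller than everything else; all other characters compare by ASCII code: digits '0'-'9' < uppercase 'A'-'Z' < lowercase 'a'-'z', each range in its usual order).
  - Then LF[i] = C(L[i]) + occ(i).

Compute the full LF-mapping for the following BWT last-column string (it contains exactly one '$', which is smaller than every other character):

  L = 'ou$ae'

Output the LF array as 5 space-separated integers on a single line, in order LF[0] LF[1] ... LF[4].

Answer: 3 4 0 1 2

Derivation:
Char counts: '$':1, 'a':1, 'e':1, 'o':1, 'u':1
C (first-col start): C('$')=0, C('a')=1, C('e')=2, C('o')=3, C('u')=4
L[0]='o': occ=0, LF[0]=C('o')+0=3+0=3
L[1]='u': occ=0, LF[1]=C('u')+0=4+0=4
L[2]='$': occ=0, LF[2]=C('$')+0=0+0=0
L[3]='a': occ=0, LF[3]=C('a')+0=1+0=1
L[4]='e': occ=0, LF[4]=C('e')+0=2+0=2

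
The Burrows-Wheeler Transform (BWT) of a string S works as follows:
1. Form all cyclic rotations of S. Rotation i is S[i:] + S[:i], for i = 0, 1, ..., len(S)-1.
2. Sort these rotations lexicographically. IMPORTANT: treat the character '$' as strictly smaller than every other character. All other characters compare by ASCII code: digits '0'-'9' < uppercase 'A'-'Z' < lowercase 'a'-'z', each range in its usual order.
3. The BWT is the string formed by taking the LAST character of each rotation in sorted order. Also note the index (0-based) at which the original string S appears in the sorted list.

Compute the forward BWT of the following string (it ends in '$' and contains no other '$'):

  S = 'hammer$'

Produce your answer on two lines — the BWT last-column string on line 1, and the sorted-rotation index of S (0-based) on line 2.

Answer: rhm$mae
3

Derivation:
All 7 rotations (rotation i = S[i:]+S[:i]):
  rot[0] = hammer$
  rot[1] = ammer$h
  rot[2] = mmer$ha
  rot[3] = mer$ham
  rot[4] = er$hamm
  rot[5] = r$hamme
  rot[6] = $hammer
Sorted (with $ < everything):
  sorted[0] = $hammer  (last char: 'r')
  sorted[1] = ammer$h  (last char: 'h')
  sorted[2] = er$hamm  (last char: 'm')
  sorted[3] = hammer$  (last char: '$')
  sorted[4] = mer$ham  (last char: 'm')
  sorted[5] = mmer$ha  (last char: 'a')
  sorted[6] = r$hamme  (last char: 'e')
Last column: rhm$mae
Original string S is at sorted index 3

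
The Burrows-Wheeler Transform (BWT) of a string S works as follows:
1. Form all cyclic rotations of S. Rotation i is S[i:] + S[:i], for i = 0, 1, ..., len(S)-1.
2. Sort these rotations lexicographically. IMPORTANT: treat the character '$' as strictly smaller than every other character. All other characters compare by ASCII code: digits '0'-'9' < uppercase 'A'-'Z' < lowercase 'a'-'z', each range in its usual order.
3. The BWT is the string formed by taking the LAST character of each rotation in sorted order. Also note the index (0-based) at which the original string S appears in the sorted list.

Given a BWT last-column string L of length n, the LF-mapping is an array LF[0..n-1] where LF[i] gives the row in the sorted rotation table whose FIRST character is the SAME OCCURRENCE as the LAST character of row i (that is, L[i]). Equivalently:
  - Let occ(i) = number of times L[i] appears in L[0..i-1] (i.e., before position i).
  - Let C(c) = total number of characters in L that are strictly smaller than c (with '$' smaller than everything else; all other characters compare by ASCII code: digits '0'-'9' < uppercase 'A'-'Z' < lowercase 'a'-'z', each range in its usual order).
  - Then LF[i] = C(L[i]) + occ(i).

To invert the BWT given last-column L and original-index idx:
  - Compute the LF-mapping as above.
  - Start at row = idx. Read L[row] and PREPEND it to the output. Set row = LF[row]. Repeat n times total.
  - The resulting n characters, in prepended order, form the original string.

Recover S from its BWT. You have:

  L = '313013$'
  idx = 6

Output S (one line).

Answer: 331013$

Derivation:
LF mapping: 4 2 5 1 3 6 0
Walk LF starting at row 6, prepending L[row]:
  step 1: row=6, L[6]='$', prepend. Next row=LF[6]=0
  step 2: row=0, L[0]='3', prepend. Next row=LF[0]=4
  step 3: row=4, L[4]='1', prepend. Next row=LF[4]=3
  step 4: row=3, L[3]='0', prepend. Next row=LF[3]=1
  step 5: row=1, L[1]='1', prepend. Next row=LF[1]=2
  step 6: row=2, L[2]='3', prepend. Next row=LF[2]=5
  step 7: row=5, L[5]='3', prepend. Next row=LF[5]=6
Reversed output: 331013$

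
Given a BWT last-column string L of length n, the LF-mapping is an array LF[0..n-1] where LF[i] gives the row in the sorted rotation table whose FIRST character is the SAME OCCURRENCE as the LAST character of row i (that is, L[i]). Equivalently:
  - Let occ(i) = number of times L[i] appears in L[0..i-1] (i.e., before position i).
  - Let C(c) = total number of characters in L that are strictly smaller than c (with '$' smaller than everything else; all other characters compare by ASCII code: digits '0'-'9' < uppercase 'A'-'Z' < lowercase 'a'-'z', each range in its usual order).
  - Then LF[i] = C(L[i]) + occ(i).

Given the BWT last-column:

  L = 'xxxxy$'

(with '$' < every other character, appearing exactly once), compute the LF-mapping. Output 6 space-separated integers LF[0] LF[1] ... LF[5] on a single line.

Answer: 1 2 3 4 5 0

Derivation:
Char counts: '$':1, 'x':4, 'y':1
C (first-col start): C('$')=0, C('x')=1, C('y')=5
L[0]='x': occ=0, LF[0]=C('x')+0=1+0=1
L[1]='x': occ=1, LF[1]=C('x')+1=1+1=2
L[2]='x': occ=2, LF[2]=C('x')+2=1+2=3
L[3]='x': occ=3, LF[3]=C('x')+3=1+3=4
L[4]='y': occ=0, LF[4]=C('y')+0=5+0=5
L[5]='$': occ=0, LF[5]=C('$')+0=0+0=0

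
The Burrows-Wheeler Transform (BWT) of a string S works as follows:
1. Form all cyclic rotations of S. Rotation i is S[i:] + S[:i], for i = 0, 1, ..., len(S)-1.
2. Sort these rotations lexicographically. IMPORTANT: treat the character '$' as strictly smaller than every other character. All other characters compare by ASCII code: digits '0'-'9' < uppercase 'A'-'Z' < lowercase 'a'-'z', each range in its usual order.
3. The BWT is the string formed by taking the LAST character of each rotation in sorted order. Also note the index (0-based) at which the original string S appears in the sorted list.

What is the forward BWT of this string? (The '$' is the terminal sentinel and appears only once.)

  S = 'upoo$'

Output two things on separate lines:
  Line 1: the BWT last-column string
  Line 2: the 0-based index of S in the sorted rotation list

All 5 rotations (rotation i = S[i:]+S[:i]):
  rot[0] = upoo$
  rot[1] = poo$u
  rot[2] = oo$up
  rot[3] = o$upo
  rot[4] = $upoo
Sorted (with $ < everything):
  sorted[0] = $upoo  (last char: 'o')
  sorted[1] = o$upo  (last char: 'o')
  sorted[2] = oo$up  (last char: 'p')
  sorted[3] = poo$u  (last char: 'u')
  sorted[4] = upoo$  (last char: '$')
Last column: oopu$
Original string S is at sorted index 4

Answer: oopu$
4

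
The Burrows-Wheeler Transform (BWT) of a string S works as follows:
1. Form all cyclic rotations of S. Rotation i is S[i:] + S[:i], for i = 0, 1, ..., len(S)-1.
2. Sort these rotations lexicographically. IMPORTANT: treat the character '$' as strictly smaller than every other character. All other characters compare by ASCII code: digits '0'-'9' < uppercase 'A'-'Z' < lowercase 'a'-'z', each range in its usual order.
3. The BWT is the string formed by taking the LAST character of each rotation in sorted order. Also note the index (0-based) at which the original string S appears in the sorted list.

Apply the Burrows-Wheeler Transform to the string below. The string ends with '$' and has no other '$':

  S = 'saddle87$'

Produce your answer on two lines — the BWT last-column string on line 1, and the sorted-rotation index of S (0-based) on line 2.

All 9 rotations (rotation i = S[i:]+S[:i]):
  rot[0] = saddle87$
  rot[1] = addle87$s
  rot[2] = ddle87$sa
  rot[3] = dle87$sad
  rot[4] = le87$sadd
  rot[5] = e87$saddl
  rot[6] = 87$saddle
  rot[7] = 7$saddle8
  rot[8] = $saddle87
Sorted (with $ < everything):
  sorted[0] = $saddle87  (last char: '7')
  sorted[1] = 7$saddle8  (last char: '8')
  sorted[2] = 87$saddle  (last char: 'e')
  sorted[3] = addle87$s  (last char: 's')
  sorted[4] = ddle87$sa  (last char: 'a')
  sorted[5] = dle87$sad  (last char: 'd')
  sorted[6] = e87$saddl  (last char: 'l')
  sorted[7] = le87$sadd  (last char: 'd')
  sorted[8] = saddle87$  (last char: '$')
Last column: 78esadld$
Original string S is at sorted index 8

Answer: 78esadld$
8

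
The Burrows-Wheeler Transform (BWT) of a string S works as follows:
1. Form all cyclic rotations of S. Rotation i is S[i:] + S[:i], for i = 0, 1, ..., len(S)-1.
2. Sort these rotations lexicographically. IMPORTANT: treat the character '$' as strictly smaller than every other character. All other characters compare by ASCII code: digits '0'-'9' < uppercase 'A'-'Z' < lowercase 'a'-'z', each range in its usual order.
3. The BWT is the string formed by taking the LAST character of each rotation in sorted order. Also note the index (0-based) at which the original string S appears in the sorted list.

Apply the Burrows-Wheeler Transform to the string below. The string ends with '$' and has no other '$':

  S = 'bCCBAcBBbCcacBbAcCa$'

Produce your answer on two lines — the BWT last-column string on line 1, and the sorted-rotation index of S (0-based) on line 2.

Answer: aBbCccBCbcbCcB$BAaAC
14

Derivation:
All 20 rotations (rotation i = S[i:]+S[:i]):
  rot[0] = bCCBAcBBbCcacBbAcCa$
  rot[1] = CCBAcBBbCcacBbAcCa$b
  rot[2] = CBAcBBbCcacBbAcCa$bC
  rot[3] = BAcBBbCcacBbAcCa$bCC
  rot[4] = AcBBbCcacBbAcCa$bCCB
  rot[5] = cBBbCcacBbAcCa$bCCBA
  rot[6] = BBbCcacBbAcCa$bCCBAc
  rot[7] = BbCcacBbAcCa$bCCBAcB
  rot[8] = bCcacBbAcCa$bCCBAcBB
  rot[9] = CcacBbAcCa$bCCBAcBBb
  rot[10] = cacBbAcCa$bCCBAcBBbC
  rot[11] = acBbAcCa$bCCBAcBBbCc
  rot[12] = cBbAcCa$bCCBAcBBbCca
  rot[13] = BbAcCa$bCCBAcBBbCcac
  rot[14] = bAcCa$bCCBAcBBbCcacB
  rot[15] = AcCa$bCCBAcBBbCcacBb
  rot[16] = cCa$bCCBAcBBbCcacBbA
  rot[17] = Ca$bCCBAcBBbCcacBbAc
  rot[18] = a$bCCBAcBBbCcacBbAcC
  rot[19] = $bCCBAcBBbCcacBbAcCa
Sorted (with $ < everything):
  sorted[0] = $bCCBAcBBbCcacBbAcCa  (last char: 'a')
  sorted[1] = AcBBbCcacBbAcCa$bCCB  (last char: 'B')
  sorted[2] = AcCa$bCCBAcBBbCcacBb  (last char: 'b')
  sorted[3] = BAcBBbCcacBbAcCa$bCC  (last char: 'C')
  sorted[4] = BBbCcacBbAcCa$bCCBAc  (last char: 'c')
  sorted[5] = BbAcCa$bCCBAcBBbCcac  (last char: 'c')
  sorted[6] = BbCcacBbAcCa$bCCBAcB  (last char: 'B')
  sorted[7] = CBAcBBbCcacBbAcCa$bC  (last char: 'C')
  sorted[8] = CCBAcBBbCcacBbAcCa$b  (last char: 'b')
  sorted[9] = Ca$bCCBAcBBbCcacBbAc  (last char: 'c')
  sorted[10] = CcacBbAcCa$bCCBAcBBb  (last char: 'b')
  sorted[11] = a$bCCBAcBBbCcacBbAcC  (last char: 'C')
  sorted[12] = acBbAcCa$bCCBAcBBbCc  (last char: 'c')
  sorted[13] = bAcCa$bCCBAcBBbCcacB  (last char: 'B')
  sorted[14] = bCCBAcBBbCcacBbAcCa$  (last char: '$')
  sorted[15] = bCcacBbAcCa$bCCBAcBB  (last char: 'B')
  sorted[16] = cBBbCcacBbAcCa$bCCBA  (last char: 'A')
  sorted[17] = cBbAcCa$bCCBAcBBbCca  (last char: 'a')
  sorted[18] = cCa$bCCBAcBBbCcacBbA  (last char: 'A')
  sorted[19] = cacBbAcCa$bCCBAcBBbC  (last char: 'C')
Last column: aBbCccBCbcbCcB$BAaAC
Original string S is at sorted index 14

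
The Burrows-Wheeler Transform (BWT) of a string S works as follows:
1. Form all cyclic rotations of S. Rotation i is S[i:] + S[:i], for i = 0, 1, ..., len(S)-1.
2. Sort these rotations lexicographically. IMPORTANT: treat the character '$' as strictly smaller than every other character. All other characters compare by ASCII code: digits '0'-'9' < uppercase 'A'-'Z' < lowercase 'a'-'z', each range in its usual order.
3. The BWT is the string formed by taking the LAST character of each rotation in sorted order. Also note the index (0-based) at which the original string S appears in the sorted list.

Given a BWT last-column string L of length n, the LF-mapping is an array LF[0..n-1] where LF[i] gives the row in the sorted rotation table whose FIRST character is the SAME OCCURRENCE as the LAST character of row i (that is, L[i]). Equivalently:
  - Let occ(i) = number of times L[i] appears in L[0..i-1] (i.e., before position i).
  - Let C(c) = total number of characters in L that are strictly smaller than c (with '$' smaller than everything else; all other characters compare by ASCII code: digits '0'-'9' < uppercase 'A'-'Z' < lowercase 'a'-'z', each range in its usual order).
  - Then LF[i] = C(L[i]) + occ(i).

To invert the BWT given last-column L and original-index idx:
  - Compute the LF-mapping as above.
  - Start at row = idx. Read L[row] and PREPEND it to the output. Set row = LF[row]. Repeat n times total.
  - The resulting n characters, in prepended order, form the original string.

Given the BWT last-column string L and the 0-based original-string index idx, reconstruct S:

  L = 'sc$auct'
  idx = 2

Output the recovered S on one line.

LF mapping: 4 2 0 1 6 3 5
Walk LF starting at row 2, prepending L[row]:
  step 1: row=2, L[2]='$', prepend. Next row=LF[2]=0
  step 2: row=0, L[0]='s', prepend. Next row=LF[0]=4
  step 3: row=4, L[4]='u', prepend. Next row=LF[4]=6
  step 4: row=6, L[6]='t', prepend. Next row=LF[6]=5
  step 5: row=5, L[5]='c', prepend. Next row=LF[5]=3
  step 6: row=3, L[3]='a', prepend. Next row=LF[3]=1
  step 7: row=1, L[1]='c', prepend. Next row=LF[1]=2
Reversed output: cactus$

Answer: cactus$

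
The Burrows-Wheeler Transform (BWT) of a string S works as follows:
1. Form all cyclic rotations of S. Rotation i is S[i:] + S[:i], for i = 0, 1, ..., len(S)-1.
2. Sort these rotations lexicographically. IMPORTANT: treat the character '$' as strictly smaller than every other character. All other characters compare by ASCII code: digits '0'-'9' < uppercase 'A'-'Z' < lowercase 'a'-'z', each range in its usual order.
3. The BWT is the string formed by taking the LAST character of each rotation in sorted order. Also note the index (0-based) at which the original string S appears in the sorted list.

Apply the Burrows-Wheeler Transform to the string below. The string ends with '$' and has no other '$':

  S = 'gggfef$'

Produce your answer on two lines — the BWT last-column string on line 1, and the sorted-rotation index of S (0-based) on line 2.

Answer: ffeggg$
6

Derivation:
All 7 rotations (rotation i = S[i:]+S[:i]):
  rot[0] = gggfef$
  rot[1] = ggfef$g
  rot[2] = gfef$gg
  rot[3] = fef$ggg
  rot[4] = ef$gggf
  rot[5] = f$gggfe
  rot[6] = $gggfef
Sorted (with $ < everything):
  sorted[0] = $gggfef  (last char: 'f')
  sorted[1] = ef$gggf  (last char: 'f')
  sorted[2] = f$gggfe  (last char: 'e')
  sorted[3] = fef$ggg  (last char: 'g')
  sorted[4] = gfef$gg  (last char: 'g')
  sorted[5] = ggfef$g  (last char: 'g')
  sorted[6] = gggfef$  (last char: '$')
Last column: ffeggg$
Original string S is at sorted index 6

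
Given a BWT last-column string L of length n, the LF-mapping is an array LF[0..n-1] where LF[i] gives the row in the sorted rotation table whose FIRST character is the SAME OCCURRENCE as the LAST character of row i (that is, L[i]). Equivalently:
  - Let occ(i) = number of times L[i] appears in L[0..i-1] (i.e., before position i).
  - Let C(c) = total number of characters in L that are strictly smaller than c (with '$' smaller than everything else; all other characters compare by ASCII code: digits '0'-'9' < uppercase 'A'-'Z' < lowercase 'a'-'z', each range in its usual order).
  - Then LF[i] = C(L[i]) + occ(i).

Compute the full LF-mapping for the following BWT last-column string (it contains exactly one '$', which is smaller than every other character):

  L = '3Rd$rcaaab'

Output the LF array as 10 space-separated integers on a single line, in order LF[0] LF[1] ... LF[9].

Char counts: '$':1, '3':1, 'R':1, 'a':3, 'b':1, 'c':1, 'd':1, 'r':1
C (first-col start): C('$')=0, C('3')=1, C('R')=2, C('a')=3, C('b')=6, C('c')=7, C('d')=8, C('r')=9
L[0]='3': occ=0, LF[0]=C('3')+0=1+0=1
L[1]='R': occ=0, LF[1]=C('R')+0=2+0=2
L[2]='d': occ=0, LF[2]=C('d')+0=8+0=8
L[3]='$': occ=0, LF[3]=C('$')+0=0+0=0
L[4]='r': occ=0, LF[4]=C('r')+0=9+0=9
L[5]='c': occ=0, LF[5]=C('c')+0=7+0=7
L[6]='a': occ=0, LF[6]=C('a')+0=3+0=3
L[7]='a': occ=1, LF[7]=C('a')+1=3+1=4
L[8]='a': occ=2, LF[8]=C('a')+2=3+2=5
L[9]='b': occ=0, LF[9]=C('b')+0=6+0=6

Answer: 1 2 8 0 9 7 3 4 5 6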